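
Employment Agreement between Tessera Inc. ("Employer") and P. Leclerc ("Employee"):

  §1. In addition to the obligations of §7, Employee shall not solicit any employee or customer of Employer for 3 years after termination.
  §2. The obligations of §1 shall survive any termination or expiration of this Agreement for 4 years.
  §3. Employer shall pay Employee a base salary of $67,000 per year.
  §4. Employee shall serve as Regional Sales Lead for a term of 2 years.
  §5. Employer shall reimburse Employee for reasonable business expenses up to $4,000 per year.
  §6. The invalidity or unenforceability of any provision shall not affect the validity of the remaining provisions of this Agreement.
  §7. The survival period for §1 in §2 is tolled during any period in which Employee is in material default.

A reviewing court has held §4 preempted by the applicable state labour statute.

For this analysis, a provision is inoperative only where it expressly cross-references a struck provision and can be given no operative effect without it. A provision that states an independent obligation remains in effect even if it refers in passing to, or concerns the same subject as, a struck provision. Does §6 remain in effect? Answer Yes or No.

§4 is struck. No other provision's operative terms depend on §4. §6 is a severability clause and preserves every provision that can still be given independent effect. The provisions still in force are §1, §2, §3, §5, §6, and §7. §6 is among the surviving provisions, so the answer is yes.

Yes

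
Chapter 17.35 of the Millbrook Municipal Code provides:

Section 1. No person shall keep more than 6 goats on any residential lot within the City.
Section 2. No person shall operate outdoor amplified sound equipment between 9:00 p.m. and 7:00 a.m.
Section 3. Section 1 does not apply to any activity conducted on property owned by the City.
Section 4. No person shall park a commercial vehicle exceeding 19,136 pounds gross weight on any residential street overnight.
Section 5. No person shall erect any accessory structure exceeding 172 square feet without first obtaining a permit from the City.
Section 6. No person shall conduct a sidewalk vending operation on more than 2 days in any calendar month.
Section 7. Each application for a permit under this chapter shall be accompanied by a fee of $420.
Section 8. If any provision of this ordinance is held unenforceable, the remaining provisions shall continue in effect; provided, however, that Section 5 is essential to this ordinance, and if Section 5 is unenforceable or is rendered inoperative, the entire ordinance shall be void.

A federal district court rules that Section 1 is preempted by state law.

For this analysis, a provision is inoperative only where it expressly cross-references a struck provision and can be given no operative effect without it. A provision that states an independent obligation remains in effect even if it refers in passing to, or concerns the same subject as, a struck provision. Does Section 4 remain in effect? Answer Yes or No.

Section 1 is struck. Section 3 operates only by reference to Section 1, so it falls with Section 1. Section 8 makes Section 5 an essential term, but Section 5 is unaffected, so the severability proviso in Section 8 preserves the remaining provisions. Section 2, Section 4, Section 5, Section 6, Section 7, and Section 8 remain in effect. Section 4 is among the surviving provisions, so the answer is yes.

Yes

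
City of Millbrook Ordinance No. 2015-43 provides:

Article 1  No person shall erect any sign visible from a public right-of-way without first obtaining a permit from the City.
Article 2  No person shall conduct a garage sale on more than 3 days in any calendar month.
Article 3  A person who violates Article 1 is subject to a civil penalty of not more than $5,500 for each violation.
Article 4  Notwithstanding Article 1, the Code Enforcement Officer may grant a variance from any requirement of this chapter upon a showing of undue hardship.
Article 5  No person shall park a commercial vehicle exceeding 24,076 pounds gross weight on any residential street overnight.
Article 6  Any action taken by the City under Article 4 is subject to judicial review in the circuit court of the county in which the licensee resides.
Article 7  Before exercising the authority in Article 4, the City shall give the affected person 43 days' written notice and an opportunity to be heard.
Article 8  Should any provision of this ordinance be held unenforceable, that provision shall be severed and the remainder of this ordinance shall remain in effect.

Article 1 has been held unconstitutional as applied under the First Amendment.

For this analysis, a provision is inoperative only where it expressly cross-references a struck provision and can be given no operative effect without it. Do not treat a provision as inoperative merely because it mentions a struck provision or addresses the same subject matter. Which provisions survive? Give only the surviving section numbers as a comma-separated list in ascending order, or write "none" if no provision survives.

Article 1 is struck. Article 3 merely fixes the civil penalty for violating Article 1; with Article 1 gone it has nothing to operate on and falls away. Article 4 mentions Article 1 but its own obligation stands independently of Article 1, so Article 4 is not affected. Article 8 is a severability clause and preserves every provision that can still be given independent effect. That leaves Article 2, Article 4, Article 5, Article 6, Article 7, and Article 8 in effect.

2, 4, 5, 6, 7, 8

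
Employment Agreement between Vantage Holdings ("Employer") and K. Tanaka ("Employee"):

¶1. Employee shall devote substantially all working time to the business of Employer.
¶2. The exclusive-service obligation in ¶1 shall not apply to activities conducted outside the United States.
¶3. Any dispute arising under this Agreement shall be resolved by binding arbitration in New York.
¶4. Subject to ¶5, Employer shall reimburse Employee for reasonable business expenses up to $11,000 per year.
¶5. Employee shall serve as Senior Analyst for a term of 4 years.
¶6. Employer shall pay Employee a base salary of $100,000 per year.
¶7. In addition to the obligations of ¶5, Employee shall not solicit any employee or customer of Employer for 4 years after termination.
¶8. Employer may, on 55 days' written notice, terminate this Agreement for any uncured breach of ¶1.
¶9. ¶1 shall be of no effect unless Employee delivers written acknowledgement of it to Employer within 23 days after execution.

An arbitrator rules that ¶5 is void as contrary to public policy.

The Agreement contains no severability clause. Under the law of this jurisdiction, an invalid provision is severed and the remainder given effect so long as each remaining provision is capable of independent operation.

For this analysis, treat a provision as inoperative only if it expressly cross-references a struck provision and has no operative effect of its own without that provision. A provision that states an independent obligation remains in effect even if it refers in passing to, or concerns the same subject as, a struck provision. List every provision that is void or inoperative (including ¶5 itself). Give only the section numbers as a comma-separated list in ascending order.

¶5 is struck. Although ¶4 refers to ¶5, its operative terms do not depend on ¶5, so it remains in effect. ¶7 mentions ¶5 but its own obligation stands independently of ¶5, so ¶7 is not affected. Nothing else in the Agreement is defined by reference to ¶5. With no severability clause, the stated default rule severs what cannot stand and enforces each remaining provision that can operate on its own. The provisions still in force are ¶1, ¶2, ¶3, ¶4, ¶6, ¶7, ¶8, and ¶9.

5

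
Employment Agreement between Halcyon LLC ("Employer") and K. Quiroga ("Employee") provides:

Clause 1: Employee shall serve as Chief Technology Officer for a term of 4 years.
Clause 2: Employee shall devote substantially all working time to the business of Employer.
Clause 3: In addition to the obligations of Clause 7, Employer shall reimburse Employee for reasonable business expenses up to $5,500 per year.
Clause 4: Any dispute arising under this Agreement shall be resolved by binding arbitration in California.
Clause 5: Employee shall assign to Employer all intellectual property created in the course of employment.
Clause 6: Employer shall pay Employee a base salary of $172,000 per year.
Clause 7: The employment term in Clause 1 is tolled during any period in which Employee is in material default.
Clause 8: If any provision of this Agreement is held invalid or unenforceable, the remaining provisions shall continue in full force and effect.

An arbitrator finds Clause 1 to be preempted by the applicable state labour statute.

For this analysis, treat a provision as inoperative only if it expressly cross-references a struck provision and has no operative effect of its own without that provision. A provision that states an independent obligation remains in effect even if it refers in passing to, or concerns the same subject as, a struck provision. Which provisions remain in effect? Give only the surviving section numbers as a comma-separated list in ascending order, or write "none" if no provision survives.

Clause 1 is struck. Clause 7 has no operative effect of its own apart from Clause 1 and is therefore inoperative. Although Clause 3 refers to Clause 7, its operative terms do not depend on Clause 7, so it remains in effect. Under the severability clause in Clause 8, the remaining provisions continue in force. That leaves Clause 2, Clause 3, Clause 4, Clause 5, Clause 6, and Clause 8 in effect.

2, 3, 4, 5, 6, 8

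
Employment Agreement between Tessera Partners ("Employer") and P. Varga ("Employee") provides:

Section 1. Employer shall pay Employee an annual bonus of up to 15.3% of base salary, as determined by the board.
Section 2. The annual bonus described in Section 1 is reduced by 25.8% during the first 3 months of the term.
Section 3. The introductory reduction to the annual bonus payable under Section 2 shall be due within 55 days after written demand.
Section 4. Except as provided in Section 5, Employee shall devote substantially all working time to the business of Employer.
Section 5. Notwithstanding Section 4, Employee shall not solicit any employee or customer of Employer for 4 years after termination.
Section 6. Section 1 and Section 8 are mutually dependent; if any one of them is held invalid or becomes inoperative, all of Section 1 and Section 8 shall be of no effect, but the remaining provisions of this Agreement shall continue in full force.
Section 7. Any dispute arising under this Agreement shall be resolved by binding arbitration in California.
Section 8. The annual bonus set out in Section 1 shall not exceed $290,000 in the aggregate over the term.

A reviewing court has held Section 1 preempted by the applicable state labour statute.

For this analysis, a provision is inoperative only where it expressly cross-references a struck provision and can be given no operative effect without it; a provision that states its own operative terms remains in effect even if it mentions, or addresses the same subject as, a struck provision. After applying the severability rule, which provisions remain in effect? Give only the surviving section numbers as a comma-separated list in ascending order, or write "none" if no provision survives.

Section 1 is struck. Section 2 does nothing except set the introductory reduction to the annual bonus by reference to Section 1; with Section 1 gone it has no independent effect and is inoperative. Section 8 does nothing except set the aggregate cap on the annual bonus by reference to Section 1; with Section 1 gone it has no independent effect and is inoperative. Section 3 does nothing except set the payment deadline for the introductory reduction to the annual bonus by reference to Section 2; with Section 2 gone it has no independent effect and is inoperative. Section 6 declares Section 1 and Section 8 mutually dependent; since one of them has fallen, all of them are of no effect. The remainder continues in force under Section 6. Section 4, Section 5, Section 6, and Section 7 remain in effect.

4, 5, 6, 7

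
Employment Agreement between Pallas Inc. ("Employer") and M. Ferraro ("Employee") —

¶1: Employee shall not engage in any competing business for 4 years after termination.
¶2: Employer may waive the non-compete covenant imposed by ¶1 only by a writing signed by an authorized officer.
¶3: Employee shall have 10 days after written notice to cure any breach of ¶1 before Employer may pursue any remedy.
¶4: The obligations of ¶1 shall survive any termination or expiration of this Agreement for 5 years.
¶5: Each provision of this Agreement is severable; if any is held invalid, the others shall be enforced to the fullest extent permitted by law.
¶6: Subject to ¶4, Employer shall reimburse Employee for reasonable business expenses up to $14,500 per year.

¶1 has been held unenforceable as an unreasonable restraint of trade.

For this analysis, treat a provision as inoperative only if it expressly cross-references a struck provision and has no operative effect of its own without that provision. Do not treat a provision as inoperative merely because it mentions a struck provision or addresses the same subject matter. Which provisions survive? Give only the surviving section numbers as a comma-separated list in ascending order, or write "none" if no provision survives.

5, 6

¶1 is struck. ¶2 has no operative effect of its own apart from ¶1 and is therefore inoperative. ¶3 merely fixes the cure period for breach of ¶1; with ¶1 gone it has nothing to operate on and falls away. ¶4 operates only by reference to ¶1, so it falls with ¶1. Although ¶6 refers to ¶4, its operative terms do not depend on ¶4, so it remains in effect. ¶5 is a severability clause and preserves every provision that can still be given independent effect. That leaves ¶5 and ¶6 in effect.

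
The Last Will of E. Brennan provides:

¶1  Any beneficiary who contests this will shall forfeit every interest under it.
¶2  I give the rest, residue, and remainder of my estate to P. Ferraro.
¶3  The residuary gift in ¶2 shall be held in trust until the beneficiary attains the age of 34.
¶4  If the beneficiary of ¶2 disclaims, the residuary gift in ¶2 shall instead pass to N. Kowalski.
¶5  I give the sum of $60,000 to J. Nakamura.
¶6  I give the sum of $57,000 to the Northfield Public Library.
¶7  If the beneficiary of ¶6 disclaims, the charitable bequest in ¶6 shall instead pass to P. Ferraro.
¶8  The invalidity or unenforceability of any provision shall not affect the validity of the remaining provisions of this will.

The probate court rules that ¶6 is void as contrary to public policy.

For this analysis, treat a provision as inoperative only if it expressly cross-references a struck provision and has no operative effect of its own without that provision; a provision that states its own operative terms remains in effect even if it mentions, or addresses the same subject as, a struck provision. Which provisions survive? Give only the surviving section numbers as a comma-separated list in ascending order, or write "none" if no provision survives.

1, 2, 3, 4, 5, 8

¶6 is struck. The only function of ¶7 is the alternative disposition for ¶6, so it cannot stand once ¶6 is removed. ¶8 is a severability clause and preserves every provision that can still be given independent effect. ¶1, ¶2, ¶3, ¶4, ¶5, and ¶8 remain in effect.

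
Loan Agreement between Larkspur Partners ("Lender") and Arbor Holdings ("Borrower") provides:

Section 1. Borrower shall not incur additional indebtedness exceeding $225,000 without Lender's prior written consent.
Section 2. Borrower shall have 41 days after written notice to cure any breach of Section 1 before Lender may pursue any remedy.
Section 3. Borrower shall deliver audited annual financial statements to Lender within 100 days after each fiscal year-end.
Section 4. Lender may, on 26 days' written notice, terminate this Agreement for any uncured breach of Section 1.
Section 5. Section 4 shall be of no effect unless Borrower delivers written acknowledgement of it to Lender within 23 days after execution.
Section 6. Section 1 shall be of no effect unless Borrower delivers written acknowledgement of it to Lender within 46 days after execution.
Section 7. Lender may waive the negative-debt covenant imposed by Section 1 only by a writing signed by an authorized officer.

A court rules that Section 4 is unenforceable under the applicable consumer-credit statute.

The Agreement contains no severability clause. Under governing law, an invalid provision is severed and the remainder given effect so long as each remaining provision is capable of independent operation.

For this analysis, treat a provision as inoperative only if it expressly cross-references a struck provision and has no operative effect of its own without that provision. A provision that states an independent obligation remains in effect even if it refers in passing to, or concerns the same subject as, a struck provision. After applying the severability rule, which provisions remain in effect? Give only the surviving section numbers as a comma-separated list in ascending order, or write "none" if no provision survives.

Section 4 is struck. Section 5 operates only by reference to Section 4, so it falls with Section 4. Under the stated default rule, only provisions that cannot operate independently fall away; the rest are enforced. That leaves Section 1, Section 2, Section 3, Section 6, and Section 7 in effect.

1, 2, 3, 6, 7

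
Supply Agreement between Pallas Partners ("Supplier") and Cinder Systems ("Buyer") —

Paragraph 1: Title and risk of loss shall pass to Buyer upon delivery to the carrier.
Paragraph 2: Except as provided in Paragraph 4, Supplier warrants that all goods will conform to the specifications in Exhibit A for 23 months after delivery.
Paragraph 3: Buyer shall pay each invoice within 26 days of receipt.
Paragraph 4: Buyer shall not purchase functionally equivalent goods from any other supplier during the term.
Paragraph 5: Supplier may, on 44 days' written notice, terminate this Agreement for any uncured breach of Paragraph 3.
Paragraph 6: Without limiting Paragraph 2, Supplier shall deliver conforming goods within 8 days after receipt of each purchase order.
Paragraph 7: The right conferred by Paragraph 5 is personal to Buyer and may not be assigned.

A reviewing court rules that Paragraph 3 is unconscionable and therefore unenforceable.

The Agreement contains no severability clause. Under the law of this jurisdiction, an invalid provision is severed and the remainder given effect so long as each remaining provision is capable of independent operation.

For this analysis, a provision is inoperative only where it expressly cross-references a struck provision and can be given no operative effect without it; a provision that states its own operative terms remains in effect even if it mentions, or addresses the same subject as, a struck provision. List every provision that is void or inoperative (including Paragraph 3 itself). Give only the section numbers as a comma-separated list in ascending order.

3, 5, 7

Paragraph 3 is struck. The only function of Paragraph 5 is the termination right for breach of Paragraph 3, so it cannot stand once Paragraph 3 is removed. Paragraph 7 operates only by reference to Paragraph 5, so it falls with Paragraph 5. Under the stated default rule, only provisions that cannot operate independently fall away; the rest are enforced. That leaves Paragraph 1, Paragraph 2, Paragraph 4, and Paragraph 6 in effect.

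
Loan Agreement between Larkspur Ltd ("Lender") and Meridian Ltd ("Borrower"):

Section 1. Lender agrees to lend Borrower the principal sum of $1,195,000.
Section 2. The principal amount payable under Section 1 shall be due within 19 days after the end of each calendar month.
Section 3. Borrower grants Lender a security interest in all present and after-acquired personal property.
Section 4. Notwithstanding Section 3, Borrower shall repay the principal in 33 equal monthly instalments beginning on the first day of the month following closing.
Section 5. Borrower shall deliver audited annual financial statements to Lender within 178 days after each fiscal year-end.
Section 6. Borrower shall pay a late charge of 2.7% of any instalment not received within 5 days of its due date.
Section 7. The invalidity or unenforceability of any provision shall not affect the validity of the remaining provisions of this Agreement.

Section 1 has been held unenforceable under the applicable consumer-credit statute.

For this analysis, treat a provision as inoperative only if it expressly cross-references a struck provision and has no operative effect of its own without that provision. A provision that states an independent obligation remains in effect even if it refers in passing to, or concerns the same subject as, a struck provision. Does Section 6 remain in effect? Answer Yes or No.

Yes

Section 1 is struck. Section 2 does nothing except set the payment deadline for the principal amount by reference to Section 1; with Section 1 gone it has no independent effect and is inoperative. Under the severability clause in Section 7, the remaining provisions continue in force. Section 3, Section 4, Section 5, Section 6, and Section 7 remain in effect. Section 6 is among the surviving provisions, so the answer is yes.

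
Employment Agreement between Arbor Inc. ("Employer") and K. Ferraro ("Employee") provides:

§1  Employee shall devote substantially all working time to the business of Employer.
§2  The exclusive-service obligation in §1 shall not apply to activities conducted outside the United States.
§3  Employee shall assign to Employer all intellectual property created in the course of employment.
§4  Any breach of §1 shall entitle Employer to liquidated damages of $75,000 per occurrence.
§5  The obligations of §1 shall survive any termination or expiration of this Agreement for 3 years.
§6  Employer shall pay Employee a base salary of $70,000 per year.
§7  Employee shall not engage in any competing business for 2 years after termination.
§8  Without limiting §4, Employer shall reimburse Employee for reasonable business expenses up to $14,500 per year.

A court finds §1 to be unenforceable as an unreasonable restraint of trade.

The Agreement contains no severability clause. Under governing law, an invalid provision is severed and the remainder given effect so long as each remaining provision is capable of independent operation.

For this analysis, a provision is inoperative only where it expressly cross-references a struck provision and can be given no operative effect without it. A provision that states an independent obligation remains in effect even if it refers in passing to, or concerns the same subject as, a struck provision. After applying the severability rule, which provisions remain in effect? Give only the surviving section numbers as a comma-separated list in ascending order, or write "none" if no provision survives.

3, 6, 7, 8

§1 is struck. The whole of §2 is the carve-out from the exclusive-service obligation, defined by reference to §1, so §2 cannot stand once §1 is removed. §4 operates only by reference to §1, so it falls with §1. The only function of §5 is the survival period for §1, so it cannot stand once §1 is removed. Although §8 refers to §4, its operative terms do not depend on §4, so it remains in effect. Under the stated default rule, only provisions that cannot operate independently fall away; the rest are enforced. The provisions still in force are §3, §6, §7, and §8.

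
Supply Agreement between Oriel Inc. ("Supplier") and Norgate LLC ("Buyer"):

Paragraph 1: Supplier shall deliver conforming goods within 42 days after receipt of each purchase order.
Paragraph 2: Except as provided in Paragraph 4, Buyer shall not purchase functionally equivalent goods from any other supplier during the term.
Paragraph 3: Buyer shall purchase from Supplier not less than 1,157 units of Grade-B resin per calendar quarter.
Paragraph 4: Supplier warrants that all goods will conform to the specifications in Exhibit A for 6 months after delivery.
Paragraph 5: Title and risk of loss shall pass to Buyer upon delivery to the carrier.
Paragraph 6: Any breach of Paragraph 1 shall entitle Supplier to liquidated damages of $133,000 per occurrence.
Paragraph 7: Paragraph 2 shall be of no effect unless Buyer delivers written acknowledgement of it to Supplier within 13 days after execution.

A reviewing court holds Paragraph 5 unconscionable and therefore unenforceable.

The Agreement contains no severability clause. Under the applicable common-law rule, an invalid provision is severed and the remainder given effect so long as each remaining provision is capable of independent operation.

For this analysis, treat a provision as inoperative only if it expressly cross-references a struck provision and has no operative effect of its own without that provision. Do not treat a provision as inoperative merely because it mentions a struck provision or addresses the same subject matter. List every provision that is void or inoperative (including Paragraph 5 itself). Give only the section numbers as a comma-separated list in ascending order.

5

Paragraph 5 is struck. No other provision's operative terms depend on Paragraph 5. Under the stated default rule, only provisions that cannot operate independently fall away; the rest are enforced. The provisions still in force are Paragraph 1, Paragraph 2, Paragraph 3, Paragraph 4, Paragraph 6, and Paragraph 7.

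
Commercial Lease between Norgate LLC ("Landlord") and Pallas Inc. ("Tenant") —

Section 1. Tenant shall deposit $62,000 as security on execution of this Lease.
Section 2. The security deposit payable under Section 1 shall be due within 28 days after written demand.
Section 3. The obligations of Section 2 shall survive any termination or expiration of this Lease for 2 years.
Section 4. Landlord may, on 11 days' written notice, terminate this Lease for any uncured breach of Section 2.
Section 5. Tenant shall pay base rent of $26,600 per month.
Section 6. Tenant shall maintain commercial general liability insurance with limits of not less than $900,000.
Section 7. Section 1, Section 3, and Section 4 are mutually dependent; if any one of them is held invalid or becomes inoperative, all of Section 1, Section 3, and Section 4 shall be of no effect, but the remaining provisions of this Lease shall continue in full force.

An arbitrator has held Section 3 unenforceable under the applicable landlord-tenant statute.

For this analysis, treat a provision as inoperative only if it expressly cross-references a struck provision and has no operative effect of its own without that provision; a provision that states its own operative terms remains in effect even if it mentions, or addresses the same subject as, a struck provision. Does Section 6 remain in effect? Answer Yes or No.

Yes

Section 3 is struck. Nothing else in the Lease is defined by reference to Section 3. Section 7 declares Section 1, Section 3, and Section 4 mutually dependent; since one of them has fallen, all of them are of no effect. That brings down Section 1 and Section 4 as well. Section 2 in turn depends solely on a provision now struck and likewise falls. The remainder continues in force under Section 7. Section 5, Section 6, and Section 7 remain in effect. Section 6 is among the surviving provisions, so the answer is yes.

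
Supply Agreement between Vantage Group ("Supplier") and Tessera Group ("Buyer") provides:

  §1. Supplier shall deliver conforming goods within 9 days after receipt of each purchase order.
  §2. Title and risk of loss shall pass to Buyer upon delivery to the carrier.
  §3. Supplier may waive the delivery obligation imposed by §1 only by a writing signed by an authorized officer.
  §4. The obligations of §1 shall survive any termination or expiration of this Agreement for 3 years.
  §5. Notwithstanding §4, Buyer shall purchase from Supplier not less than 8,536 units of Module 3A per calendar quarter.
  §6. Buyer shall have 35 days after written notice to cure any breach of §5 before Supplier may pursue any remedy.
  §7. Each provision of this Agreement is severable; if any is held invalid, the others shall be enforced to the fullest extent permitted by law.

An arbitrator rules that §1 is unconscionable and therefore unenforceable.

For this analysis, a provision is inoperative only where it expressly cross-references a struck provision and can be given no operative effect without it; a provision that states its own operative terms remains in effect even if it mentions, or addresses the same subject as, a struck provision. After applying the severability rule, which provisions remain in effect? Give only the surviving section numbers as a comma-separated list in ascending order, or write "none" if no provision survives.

2, 5, 6, 7

§1 is struck. The only function of §3 is the waiver condition for §1, so it cannot stand once §1 is removed. §4 merely fixes the survival period for §1; with §1 gone it has nothing to operate on and falls away. Although §5 refers to §4, its operative terms do not depend on §4, so it remains in effect. §7 is a severability clause and preserves every provision that can still be given independent effect. §2, §5, §6, and §7 remain in effect.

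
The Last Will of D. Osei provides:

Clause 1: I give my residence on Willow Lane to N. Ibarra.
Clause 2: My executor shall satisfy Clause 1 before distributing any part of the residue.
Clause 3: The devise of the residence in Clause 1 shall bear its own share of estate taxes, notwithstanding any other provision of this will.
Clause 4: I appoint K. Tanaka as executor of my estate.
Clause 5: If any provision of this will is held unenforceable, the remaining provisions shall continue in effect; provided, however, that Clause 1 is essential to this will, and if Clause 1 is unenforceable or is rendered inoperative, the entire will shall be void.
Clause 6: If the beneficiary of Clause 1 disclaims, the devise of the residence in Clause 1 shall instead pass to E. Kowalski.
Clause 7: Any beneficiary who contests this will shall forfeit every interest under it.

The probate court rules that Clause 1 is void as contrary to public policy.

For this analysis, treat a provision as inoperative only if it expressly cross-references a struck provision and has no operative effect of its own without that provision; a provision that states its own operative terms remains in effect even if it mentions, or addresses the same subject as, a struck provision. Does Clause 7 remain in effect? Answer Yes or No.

Clause 1 is struck. Clause 2 has no operative effect of its own apart from Clause 1 and is therefore inoperative. Clause 3 operates only by reference to Clause 1, so it falls with Clause 1. The only function of Clause 6 is the alternative disposition for Clause 1, so it cannot stand once Clause 1 is removed. Clause 5 makes Clause 1 an essential term, and Clause 1 is the provision held invalid; under Clause 5, the entire will is therefore void. No provision of the will survives. Clause 7 is among the inoperative provisions, so the answer is no.

No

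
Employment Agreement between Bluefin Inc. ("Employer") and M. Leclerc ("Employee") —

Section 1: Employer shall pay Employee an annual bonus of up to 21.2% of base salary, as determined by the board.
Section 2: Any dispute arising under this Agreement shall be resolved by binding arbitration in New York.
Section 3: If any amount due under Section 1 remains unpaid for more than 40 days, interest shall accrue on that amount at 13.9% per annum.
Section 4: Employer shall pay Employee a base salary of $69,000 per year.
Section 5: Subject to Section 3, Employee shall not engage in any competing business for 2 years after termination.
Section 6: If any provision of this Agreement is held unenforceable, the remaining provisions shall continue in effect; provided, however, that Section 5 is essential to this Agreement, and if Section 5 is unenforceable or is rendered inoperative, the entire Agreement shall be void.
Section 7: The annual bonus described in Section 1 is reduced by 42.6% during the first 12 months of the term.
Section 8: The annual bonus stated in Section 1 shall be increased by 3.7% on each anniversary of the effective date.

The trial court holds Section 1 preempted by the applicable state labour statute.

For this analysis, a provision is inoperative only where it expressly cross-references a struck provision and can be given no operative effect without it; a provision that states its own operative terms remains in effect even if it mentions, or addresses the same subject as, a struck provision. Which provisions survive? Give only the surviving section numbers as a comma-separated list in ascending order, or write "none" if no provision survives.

Section 1 is struck. The whole of Section 3 is the default interest on the annual bonus, defined by reference to Section 1, so Section 3 cannot stand once Section 1 is removed. Section 7 has no operative effect of its own apart from Section 1 and is therefore inoperative. Section 8 does nothing except set the escalation of the annual bonus by reference to Section 1; with Section 1 gone it has no independent effect and is inoperative. Although Section 5 refers to Section 3, its operative terms do not depend on Section 3, so it remains in effect. Section 6 makes Section 5 an essential term, but Section 5 is unaffected, so the severability proviso in Section 6 preserves the remaining provisions. Section 2, Section 4, Section 5, and Section 6 remain in effect.

2, 4, 5, 6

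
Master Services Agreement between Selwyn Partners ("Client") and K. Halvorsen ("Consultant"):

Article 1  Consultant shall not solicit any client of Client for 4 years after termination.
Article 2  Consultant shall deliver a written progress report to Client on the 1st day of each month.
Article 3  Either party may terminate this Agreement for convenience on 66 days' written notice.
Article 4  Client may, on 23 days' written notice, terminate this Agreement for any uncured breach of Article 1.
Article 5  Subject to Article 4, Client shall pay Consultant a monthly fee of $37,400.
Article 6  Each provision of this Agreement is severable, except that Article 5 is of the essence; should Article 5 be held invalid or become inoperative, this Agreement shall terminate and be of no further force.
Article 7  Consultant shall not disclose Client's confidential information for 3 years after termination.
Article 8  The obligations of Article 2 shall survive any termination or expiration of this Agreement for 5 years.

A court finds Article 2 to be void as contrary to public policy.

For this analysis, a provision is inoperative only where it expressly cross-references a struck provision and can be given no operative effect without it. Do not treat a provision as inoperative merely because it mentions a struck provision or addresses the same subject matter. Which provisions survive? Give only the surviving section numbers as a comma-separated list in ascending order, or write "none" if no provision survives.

1, 3, 4, 5, 6, 7

Article 2 is struck. Article 8 operates only by reference to Article 2, so it falls with Article 2. Article 6 makes Article 5 an essential term, but Article 5 is unaffected, so the severability proviso in Article 6 preserves the remaining provisions. Article 1, Article 3, Article 4, Article 5, Article 6, and Article 7 remain in effect.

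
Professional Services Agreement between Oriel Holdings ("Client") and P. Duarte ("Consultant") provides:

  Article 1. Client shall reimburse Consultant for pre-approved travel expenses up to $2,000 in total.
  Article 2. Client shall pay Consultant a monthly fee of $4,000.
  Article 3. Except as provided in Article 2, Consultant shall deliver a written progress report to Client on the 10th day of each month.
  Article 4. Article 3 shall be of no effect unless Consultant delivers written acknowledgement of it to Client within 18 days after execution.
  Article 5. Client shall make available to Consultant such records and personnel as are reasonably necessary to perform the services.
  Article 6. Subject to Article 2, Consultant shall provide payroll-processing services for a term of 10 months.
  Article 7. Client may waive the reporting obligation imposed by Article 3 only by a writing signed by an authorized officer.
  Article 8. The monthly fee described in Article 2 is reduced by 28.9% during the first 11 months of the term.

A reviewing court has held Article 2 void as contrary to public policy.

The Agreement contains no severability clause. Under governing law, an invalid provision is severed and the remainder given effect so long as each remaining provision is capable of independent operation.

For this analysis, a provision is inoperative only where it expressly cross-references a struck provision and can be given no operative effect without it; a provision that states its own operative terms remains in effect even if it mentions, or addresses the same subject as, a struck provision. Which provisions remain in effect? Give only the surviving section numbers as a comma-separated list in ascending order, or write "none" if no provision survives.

1, 3, 4, 5, 6, 7

Article 2 is struck. The whole of Article 8 is the introductory reduction to the monthly fee, defined by reference to Article 2, so Article 8 cannot stand once Article 2 is removed. Although Article 3 refers to Article 2, its operative terms do not depend on Article 2, so it remains in effect. Article 6 mentions Article 2 but its own obligation stands independently of Article 2, so Article 6 is not affected. With no severability clause, the stated default rule severs what cannot stand and enforces each remaining provision that can operate on its own. Article 1, Article 3, Article 4, Article 5, Article 6, and Article 7 remain in effect.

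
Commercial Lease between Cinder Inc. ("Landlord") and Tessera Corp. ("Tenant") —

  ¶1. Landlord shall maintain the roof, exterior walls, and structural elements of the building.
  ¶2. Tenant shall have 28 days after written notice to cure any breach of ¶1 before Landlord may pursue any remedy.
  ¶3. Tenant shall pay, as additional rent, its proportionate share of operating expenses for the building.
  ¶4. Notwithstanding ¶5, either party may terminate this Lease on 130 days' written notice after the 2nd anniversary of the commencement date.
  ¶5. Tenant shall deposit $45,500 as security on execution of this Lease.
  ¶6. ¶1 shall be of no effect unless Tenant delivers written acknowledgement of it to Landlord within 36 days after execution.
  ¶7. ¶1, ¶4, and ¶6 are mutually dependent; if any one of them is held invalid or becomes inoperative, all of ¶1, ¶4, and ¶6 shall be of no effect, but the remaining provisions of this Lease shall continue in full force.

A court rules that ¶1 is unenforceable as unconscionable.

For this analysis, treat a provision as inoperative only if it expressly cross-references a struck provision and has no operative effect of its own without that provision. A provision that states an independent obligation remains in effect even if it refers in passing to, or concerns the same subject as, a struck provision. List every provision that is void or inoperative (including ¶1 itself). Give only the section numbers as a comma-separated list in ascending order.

1, 2, 4, 6

¶1 is struck. ¶2 operates only by reference to ¶1, so it falls with ¶1. ¶6 has no operative effect of its own apart from ¶1 and is therefore inoperative. ¶7 declares ¶1, ¶4, and ¶6 mutually dependent; since one of them has fallen, all of them are of no effect. That brings down ¶4 as well. The remainder continues in force under ¶7. The provisions still in force are ¶3, ¶5, and ¶7.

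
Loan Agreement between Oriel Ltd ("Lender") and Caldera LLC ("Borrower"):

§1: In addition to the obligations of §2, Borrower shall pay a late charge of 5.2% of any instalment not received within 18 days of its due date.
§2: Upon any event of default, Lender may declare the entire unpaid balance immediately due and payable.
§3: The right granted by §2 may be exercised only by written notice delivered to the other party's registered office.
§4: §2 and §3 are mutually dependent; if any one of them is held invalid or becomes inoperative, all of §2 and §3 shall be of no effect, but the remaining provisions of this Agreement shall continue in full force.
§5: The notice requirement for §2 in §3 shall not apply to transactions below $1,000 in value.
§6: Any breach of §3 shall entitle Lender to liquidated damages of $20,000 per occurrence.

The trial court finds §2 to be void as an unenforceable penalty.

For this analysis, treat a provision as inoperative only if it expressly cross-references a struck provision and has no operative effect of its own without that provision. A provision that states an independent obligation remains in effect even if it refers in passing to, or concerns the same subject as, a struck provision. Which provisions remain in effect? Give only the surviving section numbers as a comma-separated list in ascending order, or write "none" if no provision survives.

1, 4

§2 is struck. The only function of §3 is the notice requirement for §2, so it cannot stand once §2 is removed. §5 has no operative effect of its own apart from §3 and is therefore inoperative. §6 operates only by reference to §3, so it falls with §3. §1 mentions §2 but its own obligation stands independently of §2, so §1 is not affected. §4 declares §2 and §3 mutually dependent; since one of them has fallen, all of them are of no effect. The remainder continues in force under §4. The provisions still in force are §1 and §4.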